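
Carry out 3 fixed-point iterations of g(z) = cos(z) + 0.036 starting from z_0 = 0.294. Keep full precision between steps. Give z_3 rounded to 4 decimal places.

0.8713

z_1 = g(0.294000) = 0.993092
z_2 = g(0.993092) = 0.582102
z_3 = g(0.582102) = 0.871309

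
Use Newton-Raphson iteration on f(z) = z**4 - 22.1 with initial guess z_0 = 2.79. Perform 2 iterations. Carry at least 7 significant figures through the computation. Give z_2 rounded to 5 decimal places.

2.18759

f'(z) = 4z**3
z_0 = 2.790000: f = 38.492213, f' = 86.870556 → z_1 = 2.790000 - (38.492213)/(86.870556) = 2.346902
z_1 = 2.346902: f = 8.237476, f' = 51.706433 → z_2 = 2.346902 - (8.237476)/(51.706433) = 2.187589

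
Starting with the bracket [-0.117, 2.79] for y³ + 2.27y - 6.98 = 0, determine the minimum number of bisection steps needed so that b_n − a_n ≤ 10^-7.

Initial width b − a = 2.79 − -0.117 = 2.907000.
After n steps the width is (b−a)/2^n; need (b−a)/2^n ≤ 10^-7.
So n ≥ log₂(2.907000/10^-7) = log₂(29070000.0000) ≈ 24.7930.
Hence n = 25.

25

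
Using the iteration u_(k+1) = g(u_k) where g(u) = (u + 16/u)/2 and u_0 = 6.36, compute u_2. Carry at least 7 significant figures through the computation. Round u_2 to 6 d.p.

4.021601

u_1 = g(6.360000) = 4.437862
u_2 = g(4.437862) = 4.021601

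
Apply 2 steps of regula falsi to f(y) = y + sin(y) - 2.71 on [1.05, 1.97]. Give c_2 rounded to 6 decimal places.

1.743690

False-position update: c = (a·f(b) − b·f(a))/(f(b) − f(a)); replace the endpoint whose sign matches f(c).
f(1.050000) = -0.792577, f(1.970000) = 0.181371
step 1: c = 1.798675, f(c) = 0.062823 > 0 → new bracket [1.050000, 1.798675]
step 2: c = 1.743690, f(c) = 0.018781 > 0 → new bracket [1.050000, 1.743690]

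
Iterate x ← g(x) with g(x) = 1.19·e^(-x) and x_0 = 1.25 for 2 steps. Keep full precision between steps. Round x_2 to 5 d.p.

x_1 = g(1.250000) = 0.340941
x_2 = g(0.340941) = 0.846210

0.84621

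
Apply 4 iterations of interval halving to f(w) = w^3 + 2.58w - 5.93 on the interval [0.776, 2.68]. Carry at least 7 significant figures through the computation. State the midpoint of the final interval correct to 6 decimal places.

1.311500

f(0.776000) = -3.460631, f(2.680000) = 20.233232 (opposite signs)
step 1: m = 1.728000, f(m) = 3.688020 > 0 → root in [0.776000, 1.728000]
step 2: m = 1.252000, f(m) = -0.737325 < 0 → root in [1.252000, 1.728000]
step 3: m = 1.490000, f(m) = 1.222149 > 0 → root in [1.252000, 1.490000]
step 4: m = 1.371000, f(m) = 0.184168 > 0 → root in [1.252000, 1.371000]
Midpoint of [1.252000, 1.371000] = 1.311500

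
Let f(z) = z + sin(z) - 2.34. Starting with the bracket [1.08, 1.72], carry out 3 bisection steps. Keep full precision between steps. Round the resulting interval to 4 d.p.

f(1.080000) = -0.378042, f(1.720000) = 0.368890 (opposite signs)
step 1: m = 1.400000, f(m) = 0.045450 > 0 → root in [1.080000, 1.400000]
step 2: m = 1.240000, f(m) = -0.154216 < 0 → root in [1.240000, 1.400000]
step 3: m = 1.320000, f(m) = -0.051285 < 0 → root in [1.320000, 1.400000]

[1.3200, 1.4000]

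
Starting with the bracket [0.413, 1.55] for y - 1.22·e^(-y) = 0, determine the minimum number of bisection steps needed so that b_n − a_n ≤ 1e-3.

11

Initial width b − a = 1.55 − 0.413 = 1.137000.
After n steps the width is (b−a)/2^n; need (b−a)/2^n ≤ 1e-3.
So n ≥ log₂(1.137000/1e-3) = log₂(1137.0000) ≈ 10.1510.
Hence n = 11.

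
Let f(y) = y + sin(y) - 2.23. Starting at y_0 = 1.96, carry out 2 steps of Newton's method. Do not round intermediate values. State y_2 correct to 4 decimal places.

f'(y) = 1 + cos(y)
y_0 = 1.960000: f = 0.655212, f' = 0.620548 → y_1 = 1.960000 - (0.655212)/(0.620548) = 0.904141
y_1 = 0.904141: f = -0.539965, f' = 1.618361 → y_2 = 0.904141 - (-0.539965)/(1.618361) = 1.237790

1.2378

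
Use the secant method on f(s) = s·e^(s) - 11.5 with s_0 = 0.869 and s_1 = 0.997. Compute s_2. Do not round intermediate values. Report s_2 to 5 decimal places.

2.78494

f(s_0) = -9.427848, f(s_1) = -8.797991
s_2 = 0.997000 - (-8.797991)·(0.997000 - 0.869000)/(-8.797991 - (-9.427848)) = 2.784936; f(s_2) = 33.612556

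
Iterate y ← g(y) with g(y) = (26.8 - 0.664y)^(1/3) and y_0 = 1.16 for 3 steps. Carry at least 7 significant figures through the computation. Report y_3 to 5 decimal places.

y_1 = g(1.160000) = 2.963626
y_2 = g(2.963626) = 2.917459
y_3 = g(2.917459) = 2.918659

2.91866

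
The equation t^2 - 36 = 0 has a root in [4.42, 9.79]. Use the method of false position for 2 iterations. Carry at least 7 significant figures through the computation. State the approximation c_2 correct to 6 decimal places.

f(4.420000) = -16.463600, f(9.790000) = 59.844100
step 1: c = 5.578593, f(c) = -4.879305 < 0 → new bracket [5.578593, 9.790000]
step 2: c = 5.896078, f(c) = -1.236264 < 0 → new bracket [5.896078, 9.790000]

5.896078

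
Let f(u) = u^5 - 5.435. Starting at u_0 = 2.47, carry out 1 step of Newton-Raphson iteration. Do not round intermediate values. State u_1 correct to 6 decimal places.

f'(u) = 5u^4
u_0 = 2.470000: f = 86.500823, f' = 186.104904 → u_1 = 2.470000 - (86.500823)/(186.104904) = 2.005204

2.005204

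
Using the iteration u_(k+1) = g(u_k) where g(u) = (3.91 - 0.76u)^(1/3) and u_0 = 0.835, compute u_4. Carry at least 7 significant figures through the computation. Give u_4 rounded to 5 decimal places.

u_1 = g(0.835000) = 1.485097
u_2 = g(1.485097) = 1.406319
u_3 = g(1.406319) = 1.416339
u_4 = g(1.416339) = 1.415072

1.41507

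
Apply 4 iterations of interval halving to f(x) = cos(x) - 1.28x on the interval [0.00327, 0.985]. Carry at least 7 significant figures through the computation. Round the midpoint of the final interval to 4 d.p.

f(0.003270) = 0.995809, f(0.985000) = -0.707937 (opposite signs)
step 1: m = 0.494135, f(m) = 0.247886 > 0 → root in [0.494135, 0.985000]
step 2: m = 0.739567, f(m) = -0.207886 < 0 → root in [0.494135, 0.739567]
step 3: m = 0.616851, f(m) = 0.026134 > 0 → root in [0.616851, 0.739567]
step 4: m = 0.678209, f(m) = -0.089411 < 0 → root in [0.616851, 0.678209]
Midpoint of [0.616851, 0.678209] = 0.647530

0.6475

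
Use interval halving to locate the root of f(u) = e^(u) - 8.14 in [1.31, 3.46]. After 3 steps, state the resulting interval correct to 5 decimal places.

f(1.310000) = -4.433826, f(3.460000) = 23.676977 (opposite signs)
step 1: m = 2.385000, f(m) = 2.719063 > 0 → root in [1.310000, 2.385000]
step 2: m = 1.847500, f(m) = -1.796060 < 0 → root in [1.847500, 2.385000]
step 3: m = 2.116250, f(m) = 0.159954 > 0 → root in [1.847500, 2.116250]

[1.84750, 2.11625]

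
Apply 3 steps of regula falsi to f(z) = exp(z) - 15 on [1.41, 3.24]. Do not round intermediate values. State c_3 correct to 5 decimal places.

2.68509

f(1.410000) = -10.904045, f(3.240000) = 10.533722
step 1: c = 2.340806, f(c) = -4.610393 < 0 → new bracket [2.340806, 3.240000]
step 2: c = 2.614552, f(c) = -1.338908 < 0 → new bracket [2.614552, 3.240000]
step 3: c = 2.685085, f(c) = -0.340549 < 0 → new bracket [2.685085, 3.240000]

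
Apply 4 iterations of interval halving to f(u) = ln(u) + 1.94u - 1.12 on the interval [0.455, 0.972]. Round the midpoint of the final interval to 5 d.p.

f(0.455000) = -1.024758, f(0.972000) = 0.737281 (opposite signs)
step 1: m = 0.713500, f(m) = -0.073383 < 0 → root in [0.713500, 0.972000]
step 2: m = 0.842750, f(m) = 0.343850 > 0 → root in [0.713500, 0.842750]
step 3: m = 0.778125, f(m) = 0.138694 > 0 → root in [0.713500, 0.778125]
step 4: m = 0.745812, f(m) = 0.033595 > 0 → root in [0.713500, 0.745812]
Midpoint of [0.713500, 0.745812] = 0.729656

0.72966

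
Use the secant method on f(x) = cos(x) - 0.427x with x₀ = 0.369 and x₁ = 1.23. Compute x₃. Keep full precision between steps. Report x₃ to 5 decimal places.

1.08712

f(x_0) = 0.775125, f(x_1) = -0.190972
x_2 = 1.230000 - (-0.190972)·(1.230000 - 0.369000)/(-0.190972 - (0.775125)) = 1.059803; f(x_2) = 0.036508
x_3 = 1.059803 - (0.036508)·(1.059803 - 1.230000)/(0.036508 - (-0.190972)) = 1.087118; f(x_3) = 0.000840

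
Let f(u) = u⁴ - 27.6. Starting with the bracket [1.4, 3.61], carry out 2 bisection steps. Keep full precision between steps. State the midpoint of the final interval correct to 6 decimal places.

2.228750

f(1.400000) = -23.758400, f(3.610000) = 142.235630 (opposite signs)
step 1: m = 2.505000, f(m) = 11.775939 > 0 → root in [1.400000, 2.505000]
step 2: m = 1.952500, f(m) = -13.066702 < 0 → root in [1.952500, 2.505000]
Midpoint of [1.952500, 2.505000] = 2.228750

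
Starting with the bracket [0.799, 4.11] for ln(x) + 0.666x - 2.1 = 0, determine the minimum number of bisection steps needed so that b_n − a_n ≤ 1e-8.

Initial width b − a = 4.11 − 0.799 = 3.311000.
After n steps the width is (b−a)/2^n; need (b−a)/2^n ≤ 1e-8.
So n ≥ log₂(3.311000/1e-8) = log₂(331100000.0000) ≈ 28.3027.
Hence n = 29.

29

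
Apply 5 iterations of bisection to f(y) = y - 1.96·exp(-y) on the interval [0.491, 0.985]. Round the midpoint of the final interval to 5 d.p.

f(0.491000) = -0.708548, f(0.985000) = 0.253059 (opposite signs)
step 1: m = 0.738000, f(m) = -0.199015 < 0 → root in [0.738000, 0.985000]
step 2: m = 0.861500, f(m) = 0.033345 > 0 → root in [0.738000, 0.861500]
step 3: m = 0.799750, f(m) = -0.081155 < 0 → root in [0.799750, 0.861500]
step 4: m = 0.830625, f(m) = -0.023498 < 0 → root in [0.830625, 0.861500]
step 5: m = 0.846062, f(m) = 0.005024 > 0 → root in [0.830625, 0.846062]
Midpoint of [0.830625, 0.846062] = 0.838344

0.83834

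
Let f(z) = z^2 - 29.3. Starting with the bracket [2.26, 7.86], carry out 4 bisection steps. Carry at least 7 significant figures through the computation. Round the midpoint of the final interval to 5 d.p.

f(2.260000) = -24.192400, f(7.860000) = 32.479600 (opposite signs)
step 1: m = 5.060000, f(m) = -3.696400 < 0 → root in [5.060000, 7.860000]
step 2: m = 6.460000, f(m) = 12.431600 > 0 → root in [5.060000, 6.460000]
step 3: m = 5.760000, f(m) = 3.877600 > 0 → root in [5.060000, 5.760000]
step 4: m = 5.410000, f(m) = -0.031900 < 0 → root in [5.410000, 5.760000]
Midpoint of [5.410000, 5.760000] = 5.585000

5.58500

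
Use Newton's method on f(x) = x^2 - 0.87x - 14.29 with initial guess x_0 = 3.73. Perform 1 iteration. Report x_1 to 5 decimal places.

f'(x) = 2x - 0.87
x_0 = 3.730000: f = -3.622200, f' = 6.590000 → x_1 = 3.730000 - (-3.622200)/(6.590000) = 4.279651

4.27965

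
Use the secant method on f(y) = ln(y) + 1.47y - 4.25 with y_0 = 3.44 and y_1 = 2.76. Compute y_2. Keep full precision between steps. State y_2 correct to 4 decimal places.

f(y_0) = 2.042271, f(y_1) = 0.822431
y_2 = 2.760000 - (0.822431)·(2.760000 - 3.440000)/(0.822431 - (2.042271)) = 2.301536; f(y_2) = -0.033165

2.3015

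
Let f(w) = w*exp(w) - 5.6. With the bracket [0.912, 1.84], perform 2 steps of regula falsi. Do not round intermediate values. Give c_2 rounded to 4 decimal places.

1.3492

f(0.912000) = -3.329762, f(1.840000) = 5.985630
step 1: c = 1.243711, f(c) = -1.286236 < 0 → new bracket [1.243711, 1.840000]
step 2: c = 1.349182, f(c) = -0.399889 < 0 → new bracket [1.349182, 1.840000]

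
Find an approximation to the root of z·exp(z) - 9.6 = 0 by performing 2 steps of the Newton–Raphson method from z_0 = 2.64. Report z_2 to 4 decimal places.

Newton update: z ← z − f(z)/f'(z).
f'(z) = (z + 1)·exp(z)
z_0 = 2.640000: f = 27.394858, f' = 51.008061 → z_1 = 2.640000 - (27.394858)/(51.008061) = 2.102931
z_1 = 2.102931: f = 7.623295, f' = 25.413433 → z_2 = 2.102931 - (7.623295)/(25.413433) = 1.802960

1.8030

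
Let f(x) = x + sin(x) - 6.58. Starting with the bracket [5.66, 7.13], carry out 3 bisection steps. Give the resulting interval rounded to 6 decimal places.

[6.395000, 6.578750]

f(5.660000) = -1.503625, f(7.130000) = 1.299174 (opposite signs)
step 1: m = 6.395000, f(m) = -0.073418 < 0 → root in [6.395000, 7.130000]
step 2: m = 6.762500, f(m) = 0.643671 > 0 → root in [6.395000, 6.762500]
step 3: m = 6.578750, f(m) = 0.290030 > 0 → root in [6.395000, 6.578750]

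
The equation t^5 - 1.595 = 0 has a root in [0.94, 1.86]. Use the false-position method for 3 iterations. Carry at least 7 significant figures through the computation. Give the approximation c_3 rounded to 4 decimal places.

f(0.940000) = -0.861096, f(1.860000) = 20.667028
step 1: c = 0.976799, f(c) = -0.705747 < 0 → new bracket [0.976799, 1.860000]
step 2: c = 1.005963, f(c) = -0.564828 < 0 → new bracket [1.005963, 1.860000]
step 3: c = 1.028683, f(c) = -0.443120 < 0 → new bracket [1.028683, 1.860000]

1.0287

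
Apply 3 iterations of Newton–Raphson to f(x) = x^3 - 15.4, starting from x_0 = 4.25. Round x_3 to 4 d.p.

2.4933

f'(x) = 3x^2
x_0 = 4.250000: f = 61.365625, f' = 54.187500 → x_1 = 4.250000 - (61.365625)/(54.187500) = 3.117532
x_1 = 3.117532: f = 14.899303, f' = 29.157012 → x_2 = 3.117532 - (14.899303)/(29.157012) = 2.606529
x_2 = 2.606529: f = 2.308747, f' = 20.381985 → x_3 = 2.606529 - (2.308747)/(20.381985) = 2.493255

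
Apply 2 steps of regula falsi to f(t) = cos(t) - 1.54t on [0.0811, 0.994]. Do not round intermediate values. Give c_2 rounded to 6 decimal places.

0.549379

False-position update: c = (a·f(b) − b·f(a))/(f(b) − f(a)); replace the endpoint whose sign matches f(c).
f(0.081100) = 0.871819, f(0.994000) = -0.985419
step 1: c = 0.509631, f(c) = 0.088093 > 0 → new bracket [0.509631, 0.994000]
step 2: c = 0.549379, f(c) = 0.006806 > 0 → new bracket [0.549379, 0.994000]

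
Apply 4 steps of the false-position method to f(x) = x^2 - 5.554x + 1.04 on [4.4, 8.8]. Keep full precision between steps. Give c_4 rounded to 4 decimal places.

f(4.400000) = -4.037600, f(8.800000) = 29.604800
step 1: c = 4.928067, f(c) = -2.044640 < 0 → new bracket [4.928067, 8.800000]
step 2: c = 5.178204, f(c) = -0.905947 < 0 → new bracket [5.178204, 8.800000]
step 3: c = 5.285745, f(c) = -0.377926 < 0 → new bracket [5.285745, 8.800000]
step 4: c = 5.330042, f(c) = -0.153707 < 0 → new bracket [5.330042, 8.800000]

5.3300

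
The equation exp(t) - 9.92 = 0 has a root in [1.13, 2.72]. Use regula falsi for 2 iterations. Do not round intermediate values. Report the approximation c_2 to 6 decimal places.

f(1.130000) = -6.824343, f(2.720000) = 5.260322
step 1: c = 2.027890, f(c) = -2.321959 < 0 → new bracket [2.027890, 2.720000]
step 2: c = 2.239839, f(c) = -0.528185 < 0 → new bracket [2.239839, 2.720000]

2.239839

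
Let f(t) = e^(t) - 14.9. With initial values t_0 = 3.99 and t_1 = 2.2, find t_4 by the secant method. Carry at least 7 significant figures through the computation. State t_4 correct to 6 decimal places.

2.690802

f(t_0) = 39.154889, f(t_1) = -5.874987
t_2 = 2.200000 - (-5.874987)·(2.200000 - 3.990000)/(-5.874987 - (39.154889)) = 2.433539; f(t_2) = -3.500849
t_3 = 2.433539 - (-3.500849)·(2.433539 - 2.200000)/(-3.500849 - (-5.874987)) = 2.777910; f(t_3) = 1.185367
t_4 = 2.777910 - (1.185367)·(2.777910 - 2.433539)/(1.185367 - (-3.500849)) = 2.690802; f(t_4) = -0.156502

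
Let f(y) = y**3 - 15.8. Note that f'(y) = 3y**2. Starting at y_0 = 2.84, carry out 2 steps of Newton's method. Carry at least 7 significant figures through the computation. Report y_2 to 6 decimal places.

2.509834

y_0 = 2.840000: f = 7.106304, f' = 24.196800 → y_1 = 2.840000 - (7.106304)/(24.196800) = 2.546312
y_1 = 2.546312: f = 0.709540, f' = 19.451118 → y_2 = 2.546312 - (0.709540)/(19.451118) = 2.509834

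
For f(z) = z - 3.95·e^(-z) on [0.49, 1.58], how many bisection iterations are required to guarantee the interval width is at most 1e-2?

7

Initial width b − a = 1.58 − 0.49 = 1.090000.
After n steps the width is (b−a)/2^n; need (b−a)/2^n ≤ 1e-2.
So n ≥ log₂(1.090000/1e-2) = log₂(109.0000) ≈ 6.7682.
Hence n = 7.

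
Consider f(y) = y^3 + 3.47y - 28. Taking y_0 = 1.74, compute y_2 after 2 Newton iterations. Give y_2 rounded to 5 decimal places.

f'(y) = 3y^2 + 3.47
y_0 = 1.740000: f = -16.694176, f' = 12.552800 → y_1 = 1.740000 - (-16.694176)/(12.552800) = 3.069917
y_1 = 3.069917: f = 11.584693, f' = 31.743162 → y_2 = 3.069917 - (11.584693)/(31.743162) = 2.704966

2.70497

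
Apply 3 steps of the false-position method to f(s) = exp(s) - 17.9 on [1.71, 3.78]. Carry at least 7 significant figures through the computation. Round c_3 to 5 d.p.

f(1.710000) = -12.371039, f(3.780000) = 25.916042
step 1: c = 2.378843, f(c) = -7.107590 < 0 → new bracket [2.378843, 3.780000]
step 2: c = 2.680410, f(c) = -3.308919 < 0 → new bracket [2.680410, 3.780000]
step 3: c = 2.804909, f(c) = -1.374435 < 0 → new bracket [2.804909, 3.780000]

2.80491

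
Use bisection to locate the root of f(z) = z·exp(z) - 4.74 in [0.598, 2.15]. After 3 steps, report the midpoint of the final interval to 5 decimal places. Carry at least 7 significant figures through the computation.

1.27700

f(0.598000) = -3.652550, f(2.150000) = 13.717446 (opposite signs)
step 1: m = 1.374000, f(m) = 0.688844 > 0 → root in [0.598000, 1.374000]
step 2: m = 0.986000, f(m) = -2.097036 < 0 → root in [0.986000, 1.374000]
step 3: m = 1.180000, f(m) = -0.899838 < 0 → root in [1.180000, 1.374000]
Midpoint of [1.180000, 1.374000] = 1.277000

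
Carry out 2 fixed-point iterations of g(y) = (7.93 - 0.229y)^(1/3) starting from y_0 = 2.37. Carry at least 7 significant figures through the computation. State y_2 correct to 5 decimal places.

1.95604

y_1 = g(2.370000) = 1.947577
y_2 = g(1.947577) = 1.956041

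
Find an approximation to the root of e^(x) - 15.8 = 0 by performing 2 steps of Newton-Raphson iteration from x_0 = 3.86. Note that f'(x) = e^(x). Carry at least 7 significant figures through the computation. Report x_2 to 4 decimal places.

x_0 = 3.860000: f = 31.665351, f' = 47.465351 → x_1 = 3.860000 - (31.665351)/(47.465351) = 3.192874
x_1 = 3.192874: f = 8.558342, f' = 24.358342 → x_2 = 3.192874 - (8.558342)/(24.358342) = 2.841523

2.8415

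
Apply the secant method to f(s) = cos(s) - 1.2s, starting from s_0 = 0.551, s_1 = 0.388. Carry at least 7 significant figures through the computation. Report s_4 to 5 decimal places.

0.65889

f(s_0) = 0.190801, f(s_1) = 0.460068
s_2 = 0.388000 - (0.460068)·(0.388000 - 0.551000)/(0.460068 - (0.190801)) = 0.666501; f(s_2) = -0.013812
s_3 = 0.666501 - (-0.013812)·(0.666501 - 0.388000)/(-0.013812 - (0.460068)) = 0.658384; f(s_3) = 0.000921
s_4 = 0.658384 - (0.000921)·(0.658384 - 0.666501)/(0.000921 - (-0.013812)) = 0.658892; f(s_4) = 0.000002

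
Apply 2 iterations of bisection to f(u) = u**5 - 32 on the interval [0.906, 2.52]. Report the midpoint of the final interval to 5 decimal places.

1.91475

f(0.906000) = -31.389563, f(2.520000) = 69.625502 (opposite signs)
step 1: m = 1.713000, f(m) = -17.250177 < 0 → root in [1.713000, 2.520000]
step 2: m = 2.116500, f(m) = 10.470890 > 0 → root in [1.713000, 2.116500]
Midpoint of [1.713000, 2.116500] = 1.914750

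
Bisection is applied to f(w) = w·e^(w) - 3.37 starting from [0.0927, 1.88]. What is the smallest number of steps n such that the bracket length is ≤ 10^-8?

28

Initial width b − a = 1.88 − 0.0927 = 1.787300.
After n steps the width is (b−a)/2^n; need (b−a)/2^n ≤ 10^-8.
So n ≥ log₂(1.787300/10^-8) = log₂(178730000.0000) ≈ 27.4132.
Hence n = 28.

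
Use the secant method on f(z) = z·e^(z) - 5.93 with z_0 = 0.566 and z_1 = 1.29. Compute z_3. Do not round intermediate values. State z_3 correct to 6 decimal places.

1.415063

Secant update: z_(k+1) = z_k − f(z_k)·(z_k − z_(k-1))/(f(z_k) − f(z_(k-1))).
f(z_0) = -4.933156, f(z_1) = -1.243705
z_2 = 1.290000 - (-1.243705)·(1.290000 - 0.566000)/(-1.243705 - (-4.933156)) = 1.534059; f(z_2) = 1.183367
z_3 = 1.534059 - (1.183367)·(1.534059 - 1.290000)/(1.183367 - (-1.243705)) = 1.415063; f(z_3) = -0.104545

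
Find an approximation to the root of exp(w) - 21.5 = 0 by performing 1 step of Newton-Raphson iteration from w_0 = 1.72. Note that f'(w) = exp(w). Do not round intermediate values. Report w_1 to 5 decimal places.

4.56992

Newton update: w ← w − f(w)/f'(w).
w_0 = 1.720000: f = -15.915472, f' = 5.584528 → w_1 = 1.720000 - (-15.915472)/(5.584528) = 4.569922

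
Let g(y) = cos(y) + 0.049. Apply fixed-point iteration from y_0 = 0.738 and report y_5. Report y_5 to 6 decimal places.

0.773010

y_1 = g(0.738000) = 0.788816
y_2 = g(0.788816) = 0.753686
y_3 = g(0.753686) = 0.778171
y_4 = g(0.778171) = 0.761198
y_5 = g(0.761198) = 0.773010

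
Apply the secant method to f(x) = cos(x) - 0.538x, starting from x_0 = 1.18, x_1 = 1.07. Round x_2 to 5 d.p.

1.00365

f(x_0) = -0.253915, f(x_1) = -0.095536
x_2 = 1.070000 - (-0.095536)·(1.070000 - 1.180000)/(-0.095536 - (-0.253915)) = 1.003647; f(x_2) = -0.002732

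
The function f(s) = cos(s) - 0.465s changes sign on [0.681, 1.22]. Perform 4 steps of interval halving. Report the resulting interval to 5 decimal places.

[1.05156, 1.08525]

f(0.681000) = 0.460279, f(1.220000) = -0.223654 (opposite signs)
step 1: m = 0.950500, f(m) = 0.139294 > 0 → root in [0.950500, 1.220000]
step 2: m = 1.085250, f(m) = -0.037950 < 0 → root in [0.950500, 1.085250]
step 3: m = 1.017875, f(m) = 0.051864 > 0 → root in [1.017875, 1.085250]
step 4: m = 1.051563, f(m) = 0.007239 > 0 → root in [1.051563, 1.085250]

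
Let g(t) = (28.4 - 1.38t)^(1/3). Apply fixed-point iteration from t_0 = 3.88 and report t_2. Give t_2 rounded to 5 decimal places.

t_1 = g(3.880000) = 2.845745
t_2 = g(2.845745) = 2.903320

2.90332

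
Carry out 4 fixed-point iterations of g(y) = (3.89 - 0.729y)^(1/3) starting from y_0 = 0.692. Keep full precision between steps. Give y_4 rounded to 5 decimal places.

y_1 = g(0.692000) = 1.501559
y_2 = g(1.501559) = 1.408681
y_3 = g(1.408681) = 1.419964
y_4 = g(1.419964) = 1.418603

1.41860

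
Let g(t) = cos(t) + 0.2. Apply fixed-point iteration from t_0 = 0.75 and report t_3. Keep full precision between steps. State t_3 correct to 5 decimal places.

0.89923

t_1 = g(0.750000) = 0.931689
t_2 = g(0.931689) = 0.796479
t_3 = g(0.796479) = 0.899228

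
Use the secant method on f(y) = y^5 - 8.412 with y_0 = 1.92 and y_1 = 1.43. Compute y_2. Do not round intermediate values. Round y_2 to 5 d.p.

1.48926

f(y_0) = 17.679926, f(y_1) = -2.432289
y_2 = 1.430000 - (-2.432289)·(1.430000 - 1.920000)/(-2.432289 - (17.679926)) = 1.489259; f(y_2) = -1.086276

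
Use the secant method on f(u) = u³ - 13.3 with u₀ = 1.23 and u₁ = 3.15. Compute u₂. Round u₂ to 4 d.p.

1.9772

Secant update: u_(k+1) = u_k − f(u_k)·(u_k − u_(k-1))/(f(u_k) − f(u_(k-1))).
f(u_0) = -11.439133, f(u_1) = 17.955875
u_2 = 3.150000 - (17.955875)·(3.150000 - 1.230000)/(17.955875 - (-11.439133)) = 1.977172; f(u_2) = -5.570818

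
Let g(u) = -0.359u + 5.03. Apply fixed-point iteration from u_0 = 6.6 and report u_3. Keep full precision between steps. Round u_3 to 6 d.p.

3.567131

u_1 = g(6.600000) = 2.660600
u_2 = g(2.660600) = 4.074845
u_3 = g(4.074845) = 3.567131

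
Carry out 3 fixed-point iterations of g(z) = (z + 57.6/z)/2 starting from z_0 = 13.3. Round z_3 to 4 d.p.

z_1 = g(13.300000) = 8.815414
z_2 = g(8.815414) = 7.674712
z_3 = g(7.674712) = 7.589940

7.5899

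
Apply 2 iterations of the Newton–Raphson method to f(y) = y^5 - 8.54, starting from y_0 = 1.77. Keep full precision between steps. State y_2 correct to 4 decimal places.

f'(y) = 5y^4
y_0 = 1.770000: f = 8.832660, f' = 49.075312 → y_1 = 1.770000 - (8.832660)/(49.075312) = 1.590018
y_1 = 1.590018: f = 1.622734, f' = 31.957915 → y_2 = 1.590018 - (1.622734)/(31.957915) = 1.539241

1.5392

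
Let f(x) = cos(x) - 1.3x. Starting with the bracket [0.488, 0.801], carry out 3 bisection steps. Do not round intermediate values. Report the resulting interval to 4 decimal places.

f(0.488000) = 0.248872, f(0.801000) = -0.345311 (opposite signs)
step 1: m = 0.644500, f(m) = -0.038450 < 0 → root in [0.488000, 0.644500]
step 2: m = 0.566250, f(m) = 0.107794 > 0 → root in [0.566250, 0.644500]
step 3: m = 0.605375, f(m) = 0.035301 > 0 → root in [0.605375, 0.644500]

[0.6054, 0.6445]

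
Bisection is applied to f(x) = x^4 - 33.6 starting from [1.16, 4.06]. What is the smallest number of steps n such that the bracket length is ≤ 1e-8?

29

Initial width b − a = 4.06 − 1.16 = 2.900000.
After n steps the width is (b−a)/2^n; need (b−a)/2^n ≤ 1e-8.
So n ≥ log₂(2.900000/1e-8) = log₂(290000000.0000) ≈ 28.1115.
Hence n = 29.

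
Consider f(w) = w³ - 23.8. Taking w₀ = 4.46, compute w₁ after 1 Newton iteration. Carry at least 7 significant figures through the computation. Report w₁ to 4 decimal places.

Newton update: w ← w − f(w)/f'(w).
f'(w) = 3w²
w_0 = 4.460000: f = 64.916536, f' = 59.674800 → w_1 = 4.460000 - (64.916536)/(59.674800) = 3.372162

3.3722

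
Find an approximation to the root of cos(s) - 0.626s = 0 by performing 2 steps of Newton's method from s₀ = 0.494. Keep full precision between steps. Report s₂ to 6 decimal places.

0.941913

f'(s) = -sin(s) - 0.626
s_0 = 0.494000: f = 0.571199, f' = -1.100151 → s_1 = 0.494000 - (0.571199)/(-1.100151) = 1.013201
s_1 = 1.013201: f = -0.105116, f' = -1.474530 → s_2 = 1.013201 - (-0.105116)/(-1.474530) = 0.941913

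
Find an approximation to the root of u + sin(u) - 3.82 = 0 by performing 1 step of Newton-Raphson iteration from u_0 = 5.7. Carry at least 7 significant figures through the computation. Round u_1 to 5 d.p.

4.97546

f'(u) = 1 + cos(u)
u_0 = 5.700000: f = 1.329314, f' = 1.834713 → u_1 = 5.700000 - (1.329314)/(1.834713) = 4.975465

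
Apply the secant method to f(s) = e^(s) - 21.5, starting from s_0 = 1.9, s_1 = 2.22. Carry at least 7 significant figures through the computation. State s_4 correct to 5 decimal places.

f(s_0) = -14.814106, f(s_1) = -12.292669
s_2 = 2.220000 - (-12.292669)·(2.220000 - 1.900000)/(-12.292669 - (-14.814106)) = 3.780085; f(s_2) = 22.319749
s_3 = 3.780085 - (22.319749)·(3.780085 - 2.220000)/(22.319749 - (-12.292669)) = 2.774067; f(s_3) = -5.476328
s_4 = 2.774067 - (-5.476328)·(2.774067 - 3.780085)/(-5.476328 - (22.319749)) = 2.972271; f(s_4) = -1.963770

2.97227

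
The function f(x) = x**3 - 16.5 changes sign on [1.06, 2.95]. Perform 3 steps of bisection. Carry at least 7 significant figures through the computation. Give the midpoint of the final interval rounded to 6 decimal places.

f(1.060000) = -15.308984, f(2.950000) = 9.172375 (opposite signs)
step 1: m = 2.005000, f(m) = -8.439850 < 0 → root in [2.005000, 2.950000]
step 2: m = 2.477500, f(m) = -1.293090 < 0 → root in [2.477500, 2.950000]
step 3: m = 2.713750, f(m) = 3.485247 > 0 → root in [2.477500, 2.713750]
Midpoint of [2.477500, 2.713750] = 2.595625

2.595625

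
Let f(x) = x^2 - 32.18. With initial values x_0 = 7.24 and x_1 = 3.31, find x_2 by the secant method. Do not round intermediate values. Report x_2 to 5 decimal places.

f(x_0) = 20.237600, f(x_1) = -21.223900
x_2 = 3.310000 - (-21.223900)·(3.310000 - 7.240000)/(-21.223900 - (20.237600)) = 5.321744; f(x_2) = -3.859040

5.32174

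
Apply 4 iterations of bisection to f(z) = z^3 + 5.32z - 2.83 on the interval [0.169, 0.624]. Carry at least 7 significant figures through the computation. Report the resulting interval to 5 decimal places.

[0.48181, 0.51025]

f(0.169000) = -1.926093, f(0.624000) = 0.732651 (opposite signs)
step 1: m = 0.396500, f(m) = -0.658285 < 0 → root in [0.396500, 0.624000]
step 2: m = 0.510250, f(m) = 0.017376 > 0 → root in [0.396500, 0.510250]
step 3: m = 0.453375, f(m) = -0.324854 < 0 → root in [0.453375, 0.510250]
step 4: m = 0.481812, f(m) = -0.154908 < 0 → root in [0.481812, 0.510250]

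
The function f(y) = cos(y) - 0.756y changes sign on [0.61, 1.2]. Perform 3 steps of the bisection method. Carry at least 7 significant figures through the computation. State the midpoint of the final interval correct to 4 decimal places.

0.8681

f(0.610000) = 0.358488, f(1.200000) = -0.544842 (opposite signs)
step 1: m = 0.905000, f(m) = -0.066494 < 0 → root in [0.610000, 0.905000]
step 2: m = 0.757500, f(m) = 0.153886 > 0 → root in [0.757500, 0.905000]
step 3: m = 0.831250, f(m) = 0.045528 > 0 → root in [0.831250, 0.905000]
Midpoint of [0.831250, 0.905000] = 0.868125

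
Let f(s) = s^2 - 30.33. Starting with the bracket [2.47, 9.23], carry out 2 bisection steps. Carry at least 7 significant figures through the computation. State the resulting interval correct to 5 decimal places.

f(2.470000) = -24.229100, f(9.230000) = 54.862900 (opposite signs)
step 1: m = 5.850000, f(m) = 3.892500 > 0 → root in [2.470000, 5.850000]
step 2: m = 4.160000, f(m) = -13.024400 < 0 → root in [4.160000, 5.850000]

[4.16000, 5.85000]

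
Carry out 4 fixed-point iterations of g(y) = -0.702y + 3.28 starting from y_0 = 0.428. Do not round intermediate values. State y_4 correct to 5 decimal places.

y_1 = g(0.428000) = 2.979544
y_2 = g(2.979544) = 1.188360
y_3 = g(1.188360) = 2.445771
y_4 = g(2.445771) = 1.563069

1.56307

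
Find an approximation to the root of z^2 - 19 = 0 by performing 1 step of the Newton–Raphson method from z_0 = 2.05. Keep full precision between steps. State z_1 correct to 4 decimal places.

5.6591

f'(z) = 2z
z_0 = 2.050000: f = -14.797500, f' = 4.100000 → z_1 = 2.050000 - (-14.797500)/(4.100000) = 5.659146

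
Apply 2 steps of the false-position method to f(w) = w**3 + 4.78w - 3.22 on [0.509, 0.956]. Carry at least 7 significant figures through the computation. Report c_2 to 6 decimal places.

f(0.509000) = -0.655108, f(0.956000) = 2.223403
step 1: c = 0.610731, f(c) = -0.072909 < 0 → new bracket [0.610731, 0.956000]
step 2: c = 0.621693, f(c) = -0.008020 < 0 → new bracket [0.621693, 0.956000]

0.621693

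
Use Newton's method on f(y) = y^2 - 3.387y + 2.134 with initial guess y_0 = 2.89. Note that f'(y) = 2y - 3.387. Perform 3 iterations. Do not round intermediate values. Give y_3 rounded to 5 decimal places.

2.55021

y_0 = 2.890000: f = 0.697670, f' = 2.393000 → y_1 = 2.890000 - (0.697670)/(2.393000) = 2.598454
y_1 = 2.598454: f = 0.084999, f' = 1.809908 → y_2 = 2.598454 - (0.084999)/(1.809908) = 2.551491
y_2 = 2.551491: f = 0.002206, f' = 1.715981 → y_3 = 2.551491 - (0.002206)/(1.715981) = 2.550205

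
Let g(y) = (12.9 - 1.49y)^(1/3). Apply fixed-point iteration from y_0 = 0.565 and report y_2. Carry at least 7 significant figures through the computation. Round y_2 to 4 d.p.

y_1 = g(0.565000) = 2.293121
y_2 = g(2.293121) = 2.116666

2.1167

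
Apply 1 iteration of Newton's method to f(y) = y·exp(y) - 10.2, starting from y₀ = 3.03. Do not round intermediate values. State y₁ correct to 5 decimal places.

2.40043

f'(y) = (y + 1)·exp(y)
y_0 = 3.030000: f = 52.512615, f' = 83.409847 → y_1 = 3.030000 - (52.512615)/(83.409847) = 2.400427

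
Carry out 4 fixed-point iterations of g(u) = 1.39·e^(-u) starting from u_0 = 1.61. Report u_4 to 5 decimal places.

0.85578

u_1 = g(1.610000) = 0.277844
u_2 = g(0.277844) = 1.052807
u_3 = g(1.052807) = 0.485050
u_4 = g(0.485050) = 0.855776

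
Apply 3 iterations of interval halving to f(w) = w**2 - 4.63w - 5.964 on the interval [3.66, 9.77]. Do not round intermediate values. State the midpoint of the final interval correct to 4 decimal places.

f(3.660000) = -9.514200, f(9.770000) = 44.253800 (opposite signs)
step 1: m = 6.715000, f(m) = 8.036775 > 0 → root in [3.660000, 6.715000]
step 2: m = 5.187500, f(m) = -3.071969 < 0 → root in [5.187500, 6.715000]
step 3: m = 5.951250, f(m) = 1.899089 > 0 → root in [5.187500, 5.951250]
Midpoint of [5.187500, 5.951250] = 5.569375

5.5694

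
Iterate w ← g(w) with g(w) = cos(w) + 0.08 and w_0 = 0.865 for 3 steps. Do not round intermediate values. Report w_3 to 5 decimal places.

0.75776

w_1 = g(0.865000) = 0.728640
w_2 = g(0.728640) = 0.826081
w_3 = g(0.826081) = 0.757763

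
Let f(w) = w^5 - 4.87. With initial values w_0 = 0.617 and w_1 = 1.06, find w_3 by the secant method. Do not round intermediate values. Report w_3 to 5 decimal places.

f(w_0) = -4.780582, f(w_1) = -3.531774
w_2 = 1.060000 - (-3.531774)·(1.060000 - 0.617000)/(-3.531774 - (-4.780582)) = 2.312856; f(w_2) = 61.312496
w_3 = 2.312856 - (61.312496)·(2.312856 - 1.060000)/(61.312496 - (-3.531774)) = 1.128237; f(w_3) = -3.041889

1.12824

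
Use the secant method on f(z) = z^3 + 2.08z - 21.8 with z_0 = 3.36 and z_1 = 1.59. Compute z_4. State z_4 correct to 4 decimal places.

2.5334

f(z_0) = 23.121856, f(z_1) = -14.473121
z_2 = 1.590000 - (-14.473121)·(1.590000 - 3.360000)/(-14.473121 - (23.121856)) = 2.271406; f(z_2) = -5.356653
z_3 = 2.271406 - (-5.356653)·(2.271406 - 1.590000)/(-5.356653 - (-14.473121)) = 2.671786; f(z_3) = 2.829692
z_4 = 2.671786 - (2.829692)·(2.671786 - 2.271406)/(2.829692 - (-5.356653)) = 2.533390; f(z_4) = -0.271082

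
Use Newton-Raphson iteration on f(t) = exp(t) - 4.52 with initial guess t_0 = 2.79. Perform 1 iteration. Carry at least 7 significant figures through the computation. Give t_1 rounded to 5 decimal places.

2.06762

f'(t) = exp(t)
t_0 = 2.790000: f = 11.761020, f' = 16.281020 → t_1 = 2.790000 - (11.761020)/(16.281020) = 2.067624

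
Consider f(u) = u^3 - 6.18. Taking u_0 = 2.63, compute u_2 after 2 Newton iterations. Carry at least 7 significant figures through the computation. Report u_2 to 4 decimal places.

1.8571

f'(u) = 3u^2
u_0 = 2.630000: f = 12.011447, f' = 20.750700 → u_1 = 2.630000 - (12.011447)/(20.750700) = 2.051155
u_1 = 2.051155: f = 2.449690, f' = 12.621706 → u_2 = 2.051155 - (2.449690)/(12.621706) = 1.857069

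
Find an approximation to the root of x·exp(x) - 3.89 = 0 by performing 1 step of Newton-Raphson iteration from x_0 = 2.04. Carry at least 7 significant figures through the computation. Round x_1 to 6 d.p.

Newton update: x ← x − f(x)/f'(x).
f'(x) = (x + 1)·exp(x)
x_0 = 2.040000: f = 11.798843, f' = 23.379452 → x_1 = 2.040000 - (11.798843)/(23.379452) = 1.535333

1.535333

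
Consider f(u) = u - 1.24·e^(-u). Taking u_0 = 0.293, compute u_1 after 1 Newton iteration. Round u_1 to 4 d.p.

f'(u) = 1 + 1.24·e^(-u)
u_0 = 0.293000: f = -0.632067, f' = 1.925067 → u_1 = 0.293000 - (-0.632067)/(1.925067) = 0.621335

0.6213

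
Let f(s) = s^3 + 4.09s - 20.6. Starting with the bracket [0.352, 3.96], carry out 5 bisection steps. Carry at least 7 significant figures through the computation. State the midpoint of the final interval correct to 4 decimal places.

2.2124

f(0.352000) = -19.116706, f(3.960000) = 57.695536 (opposite signs)
step 1: m = 2.156000, f(m) = -1.760148 < 0 → root in [2.156000, 3.960000]
step 2: m = 3.058000, f(m) = 20.503691 > 0 → root in [2.156000, 3.058000]
step 3: m = 2.607000, f(m) = 7.780973 > 0 → root in [2.156000, 2.607000]
step 4: m = 2.381500, f(m) = 2.647113 > 0 → root in [2.156000, 2.381500]
step 5: m = 2.268750, f(m) = 0.356958 > 0 → root in [2.156000, 2.268750]
Midpoint of [2.156000, 2.268750] = 2.212375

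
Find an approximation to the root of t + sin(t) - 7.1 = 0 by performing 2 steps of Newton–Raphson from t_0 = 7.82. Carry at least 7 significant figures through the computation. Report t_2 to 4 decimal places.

6.6936

f'(t) = 1 + cos(t)
t_0 = 7.820000: f = 1.719423, f' = 1.033975 → t_1 = 7.820000 - (1.719423)/(1.033975) = 6.157075
t_1 = 6.157075: f = -1.068701, f' = 1.992059 → t_2 = 6.157075 - (-1.068701)/(1.992059) = 6.693556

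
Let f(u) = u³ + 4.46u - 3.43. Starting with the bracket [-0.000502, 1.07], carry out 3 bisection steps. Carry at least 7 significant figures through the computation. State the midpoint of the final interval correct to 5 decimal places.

f(-0.000502) = -3.432239, f(1.070000) = 2.567243 (opposite signs)
step 1: m = 0.534749, f(m) = -0.892105 < 0 → root in [0.534749, 1.070000]
step 2: m = 0.802374, f(m) = 0.665163 > 0 → root in [0.534749, 0.802374]
step 3: m = 0.668562, f(m) = -0.149384 < 0 → root in [0.668562, 0.802374]
Midpoint of [0.668562, 0.802374] = 0.735468

0.73547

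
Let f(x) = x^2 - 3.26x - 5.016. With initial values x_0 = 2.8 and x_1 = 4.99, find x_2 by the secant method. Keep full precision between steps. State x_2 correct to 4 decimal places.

Secant update: x_(k+1) = x_k − f(x_k)·(x_k − x_(k-1))/(f(x_k) − f(x_(k-1))).
f(x_0) = -6.304000, f(x_1) = 3.616700
x_2 = 4.990000 - (3.616700)·(4.990000 - 2.800000)/(3.616700 - (-6.304000)) = 4.191611; f(x_2) = -1.111047

4.1916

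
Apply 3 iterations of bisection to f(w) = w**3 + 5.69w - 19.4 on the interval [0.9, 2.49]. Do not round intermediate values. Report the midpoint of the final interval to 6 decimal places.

1.993125

f(0.900000) = -13.550000, f(2.490000) = 10.206349 (opposite signs)
step 1: m = 1.695000, f(m) = -4.885673 < 0 → root in [1.695000, 2.490000]
step 2: m = 2.092500, f(m) = 1.668454 > 0 → root in [1.695000, 2.092500]
step 3: m = 1.893750, f(m) = -1.833028 < 0 → root in [1.893750, 2.092500]
Midpoint of [1.893750, 2.092500] = 1.993125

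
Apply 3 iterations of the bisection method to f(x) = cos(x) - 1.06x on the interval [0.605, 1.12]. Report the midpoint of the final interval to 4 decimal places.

f(0.605000) = 0.181202, f(1.120000) = -0.751518 (opposite signs)
step 1: m = 0.862500, f(m) = -0.263709 < 0 → root in [0.605000, 0.862500]
step 2: m = 0.733750, f(m) = -0.035107 < 0 → root in [0.605000, 0.733750]
step 3: m = 0.669375, f(m) = 0.074672 > 0 → root in [0.669375, 0.733750]
Midpoint of [0.669375, 0.733750] = 0.701563

0.7016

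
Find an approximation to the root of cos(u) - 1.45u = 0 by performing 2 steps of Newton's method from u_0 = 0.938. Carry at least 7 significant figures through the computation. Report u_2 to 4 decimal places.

f'(u) = -sin(u) - 1.45
u_0 = 0.938000: f = -0.768698, f' = -2.256377 → u_1 = 0.938000 - (-0.768698)/(-2.256377) = 0.597322
u_1 = 0.597322: f = -0.039272, f' = -2.012430 → u_2 = 0.597322 - (-0.039272)/(-2.012430) = 0.577807

0.5778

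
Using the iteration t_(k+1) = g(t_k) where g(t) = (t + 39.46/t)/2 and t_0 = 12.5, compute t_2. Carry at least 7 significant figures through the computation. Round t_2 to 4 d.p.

t_1 = g(12.500000) = 7.828400
t_2 = g(7.828400) = 6.434511

6.4345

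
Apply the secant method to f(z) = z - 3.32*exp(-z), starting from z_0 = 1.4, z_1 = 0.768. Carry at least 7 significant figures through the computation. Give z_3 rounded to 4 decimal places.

1.1048

f(z_0) = 0.581298, f(z_1) = -0.772281
z_2 = 0.768000 - (-0.772281)·(0.768000 - 1.400000)/(-0.772281 - (0.581298)) = 1.128586; f(z_2) = 0.054598
z_3 = 1.128586 - (0.054598)·(1.128586 - 0.768000)/(0.054598 - (-0.772281)) = 1.104777; f(z_3) = 0.004911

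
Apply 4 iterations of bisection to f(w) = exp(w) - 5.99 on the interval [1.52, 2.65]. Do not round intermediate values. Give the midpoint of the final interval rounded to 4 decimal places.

f(1.520000) = -1.417775, f(2.650000) = 8.164039 (opposite signs)
step 1: m = 2.085000, f(m) = 2.054591 > 0 → root in [1.520000, 2.085000]
step 2: m = 1.802500, f(m) = 0.074791 > 0 → root in [1.520000, 1.802500]
step 3: m = 1.661250, f(m) = -0.724111 < 0 → root in [1.661250, 1.802500]
step 4: m = 1.731875, f(m) = -0.338760 < 0 → root in [1.731875, 1.802500]
Midpoint of [1.731875, 1.802500] = 1.767187

1.7672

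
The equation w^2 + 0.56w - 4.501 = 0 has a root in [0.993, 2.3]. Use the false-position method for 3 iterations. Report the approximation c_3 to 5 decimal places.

1.85907

f(0.993000) = -2.958871, f(2.300000) = 2.077000
step 1: c = 1.760940, f(c) = -0.413966 < 0 → new bracket [1.760940, 2.300000]
step 2: c = 1.850524, f(c) = -0.040266 < 0 → new bracket [1.850524, 2.300000]
step 3: c = 1.859072, f(c) = -0.003769 < 0 → new bracket [1.859072, 2.300000]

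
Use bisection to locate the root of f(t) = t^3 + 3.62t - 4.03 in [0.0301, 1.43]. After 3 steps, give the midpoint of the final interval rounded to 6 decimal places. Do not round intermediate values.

0.992531

f(0.030100) = -3.921011, f(1.430000) = 4.070807 (opposite signs)
step 1: m = 0.730050, f(m) = -0.998122 < 0 → root in [0.730050, 1.430000]
step 2: m = 1.080025, f(m) = 1.139490 > 0 → root in [0.730050, 1.080025]
step 3: m = 0.905037, f(m) = -0.012454 < 0 → root in [0.905037, 1.080025]
Midpoint of [0.905037, 1.080025] = 0.992531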